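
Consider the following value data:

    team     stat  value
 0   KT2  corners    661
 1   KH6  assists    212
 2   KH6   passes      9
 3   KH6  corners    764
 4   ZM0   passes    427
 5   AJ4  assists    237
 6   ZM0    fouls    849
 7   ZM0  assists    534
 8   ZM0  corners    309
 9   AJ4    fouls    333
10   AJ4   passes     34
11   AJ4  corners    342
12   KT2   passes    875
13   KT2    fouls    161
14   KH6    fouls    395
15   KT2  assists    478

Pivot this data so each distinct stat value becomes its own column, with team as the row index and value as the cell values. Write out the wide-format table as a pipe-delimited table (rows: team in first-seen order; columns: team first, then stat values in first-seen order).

Columns: team plus the 4 distinct stat values (corners, assists, passes, fouls).
For example, row KT2 column corners takes value=661 from the long row (KT2, corners).

| team | corners | assists | passes | fouls |
| KT2 | 661 | 478 | 875 | 161 |
| KH6 | 764 | 212 | 9 | 395 |
| ZM0 | 309 | 534 | 427 | 849 |
| AJ4 | 342 | 237 | 34 | 333 |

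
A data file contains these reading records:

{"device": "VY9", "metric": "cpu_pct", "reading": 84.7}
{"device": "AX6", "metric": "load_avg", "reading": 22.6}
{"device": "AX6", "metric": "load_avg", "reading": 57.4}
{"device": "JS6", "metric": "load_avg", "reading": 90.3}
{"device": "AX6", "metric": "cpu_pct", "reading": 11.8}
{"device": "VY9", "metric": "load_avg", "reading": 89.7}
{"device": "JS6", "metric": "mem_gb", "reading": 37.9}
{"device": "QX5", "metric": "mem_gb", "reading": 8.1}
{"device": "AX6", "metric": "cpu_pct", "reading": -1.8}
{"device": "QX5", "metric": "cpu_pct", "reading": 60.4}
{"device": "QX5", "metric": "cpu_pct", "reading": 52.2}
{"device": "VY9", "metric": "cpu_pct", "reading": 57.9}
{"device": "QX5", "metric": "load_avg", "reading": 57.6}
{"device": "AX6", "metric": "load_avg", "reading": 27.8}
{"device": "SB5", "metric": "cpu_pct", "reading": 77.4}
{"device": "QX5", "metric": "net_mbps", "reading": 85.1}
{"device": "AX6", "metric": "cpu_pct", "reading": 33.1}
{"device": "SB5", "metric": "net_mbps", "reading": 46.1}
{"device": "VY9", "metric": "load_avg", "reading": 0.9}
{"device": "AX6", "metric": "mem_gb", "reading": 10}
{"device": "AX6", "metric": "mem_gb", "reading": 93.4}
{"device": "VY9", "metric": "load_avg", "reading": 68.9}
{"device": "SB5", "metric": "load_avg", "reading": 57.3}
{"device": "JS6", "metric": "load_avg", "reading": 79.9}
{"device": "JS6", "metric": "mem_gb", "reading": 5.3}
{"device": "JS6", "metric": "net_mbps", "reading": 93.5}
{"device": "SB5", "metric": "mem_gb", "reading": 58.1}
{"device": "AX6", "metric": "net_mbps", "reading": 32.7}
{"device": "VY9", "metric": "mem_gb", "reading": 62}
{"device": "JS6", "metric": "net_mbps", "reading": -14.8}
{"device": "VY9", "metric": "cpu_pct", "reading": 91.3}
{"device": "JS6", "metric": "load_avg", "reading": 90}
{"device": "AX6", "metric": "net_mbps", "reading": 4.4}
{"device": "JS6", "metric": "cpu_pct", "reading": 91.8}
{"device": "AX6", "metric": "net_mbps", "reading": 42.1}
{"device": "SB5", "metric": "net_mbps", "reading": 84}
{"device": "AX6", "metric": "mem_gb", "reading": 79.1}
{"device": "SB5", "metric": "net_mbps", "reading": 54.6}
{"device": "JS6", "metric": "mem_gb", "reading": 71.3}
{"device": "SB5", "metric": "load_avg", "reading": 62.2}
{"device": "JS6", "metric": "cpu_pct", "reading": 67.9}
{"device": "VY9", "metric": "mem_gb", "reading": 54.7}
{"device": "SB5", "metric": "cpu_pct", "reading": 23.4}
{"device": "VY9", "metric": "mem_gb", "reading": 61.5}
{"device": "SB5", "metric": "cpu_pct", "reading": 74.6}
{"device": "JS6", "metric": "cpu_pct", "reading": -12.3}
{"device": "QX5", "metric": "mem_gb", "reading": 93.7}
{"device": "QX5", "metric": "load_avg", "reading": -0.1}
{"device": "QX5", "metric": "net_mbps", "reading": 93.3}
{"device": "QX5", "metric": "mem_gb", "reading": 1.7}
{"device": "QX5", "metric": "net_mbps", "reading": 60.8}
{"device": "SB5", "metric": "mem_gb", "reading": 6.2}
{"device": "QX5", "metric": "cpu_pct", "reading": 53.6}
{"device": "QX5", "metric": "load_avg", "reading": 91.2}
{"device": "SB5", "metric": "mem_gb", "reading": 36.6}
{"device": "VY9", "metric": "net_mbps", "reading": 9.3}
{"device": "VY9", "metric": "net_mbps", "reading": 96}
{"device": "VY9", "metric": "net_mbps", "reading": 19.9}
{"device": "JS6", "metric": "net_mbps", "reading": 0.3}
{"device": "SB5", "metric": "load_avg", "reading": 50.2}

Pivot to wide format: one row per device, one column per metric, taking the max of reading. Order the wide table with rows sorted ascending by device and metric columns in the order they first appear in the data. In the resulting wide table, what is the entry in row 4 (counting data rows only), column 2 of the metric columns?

62.2

With rows sorted ascending by device, row 4 is device=SB5. metric columns in first-appearance order: cpu_pct, load_avg, mem_gb, net_mbps; column 2 is load_avg.
Long rows with device=SB5, metric=load_avg: max(57.3, 62.2, 50.2) = 62.2.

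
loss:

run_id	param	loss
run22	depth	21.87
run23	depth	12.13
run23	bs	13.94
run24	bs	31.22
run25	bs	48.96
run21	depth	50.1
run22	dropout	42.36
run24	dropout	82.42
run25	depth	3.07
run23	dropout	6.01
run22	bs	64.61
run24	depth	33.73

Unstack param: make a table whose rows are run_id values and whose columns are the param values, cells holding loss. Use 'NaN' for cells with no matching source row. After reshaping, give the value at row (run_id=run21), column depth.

The long row with run_id=run21, param=depth has loss=50.1.

50.1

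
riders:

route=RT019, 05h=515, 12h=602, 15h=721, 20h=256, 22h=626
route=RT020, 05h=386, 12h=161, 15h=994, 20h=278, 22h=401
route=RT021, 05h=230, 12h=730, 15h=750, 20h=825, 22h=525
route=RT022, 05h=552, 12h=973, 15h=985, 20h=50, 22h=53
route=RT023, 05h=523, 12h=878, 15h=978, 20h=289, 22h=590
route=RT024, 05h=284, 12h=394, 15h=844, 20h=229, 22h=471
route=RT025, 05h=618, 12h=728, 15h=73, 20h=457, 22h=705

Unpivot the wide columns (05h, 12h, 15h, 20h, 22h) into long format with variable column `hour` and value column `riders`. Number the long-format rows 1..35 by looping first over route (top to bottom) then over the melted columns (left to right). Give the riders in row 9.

35 rows total (7 × 5). Row 9: index ⌊(9-1)/5⌋ = 1 into route → RT020; (9-1) mod 5 = 3 into the melted columns → 20h.
So row 9 is (RT020, 20h, 278); riders = 278.

278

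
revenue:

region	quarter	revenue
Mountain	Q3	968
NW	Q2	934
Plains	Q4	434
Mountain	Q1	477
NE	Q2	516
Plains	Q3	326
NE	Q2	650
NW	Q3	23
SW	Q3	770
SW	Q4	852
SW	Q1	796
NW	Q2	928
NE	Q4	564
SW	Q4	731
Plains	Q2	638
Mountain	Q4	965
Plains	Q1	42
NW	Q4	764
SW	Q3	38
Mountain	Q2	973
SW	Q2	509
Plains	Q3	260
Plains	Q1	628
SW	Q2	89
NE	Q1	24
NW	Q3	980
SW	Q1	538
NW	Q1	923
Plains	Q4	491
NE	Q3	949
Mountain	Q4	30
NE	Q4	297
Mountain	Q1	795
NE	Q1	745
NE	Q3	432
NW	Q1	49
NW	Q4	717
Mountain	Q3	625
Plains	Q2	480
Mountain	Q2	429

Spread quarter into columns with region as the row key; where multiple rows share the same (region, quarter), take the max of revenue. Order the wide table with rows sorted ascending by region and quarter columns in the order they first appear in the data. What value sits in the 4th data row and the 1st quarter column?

With rows sorted ascending by region, row 4 is region=Plains. quarter columns in first-appearance order: Q3, Q2, Q4, Q1; column 1 is Q3.
Long rows with region=Plains, quarter=Q3: max(326, 260) = 326.

326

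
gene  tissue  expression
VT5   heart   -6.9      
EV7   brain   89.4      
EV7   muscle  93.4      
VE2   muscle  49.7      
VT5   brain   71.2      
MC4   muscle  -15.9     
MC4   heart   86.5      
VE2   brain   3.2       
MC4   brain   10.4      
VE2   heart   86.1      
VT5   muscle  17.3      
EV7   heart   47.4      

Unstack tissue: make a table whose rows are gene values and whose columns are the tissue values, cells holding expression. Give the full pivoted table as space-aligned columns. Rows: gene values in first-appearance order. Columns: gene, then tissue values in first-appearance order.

Columns: gene plus the 3 distinct tissue values (heart, brain, muscle).
For example, row VT5 column heart takes expression=-6.9 from the long row (VT5, heart).

gene  heart  brain  muscle
VT5   -6.9   71.2   17.3  
EV7   47.4   89.4   93.4  
VE2   86.1   3.2    49.7  
MC4   86.5   10.4   -15.9 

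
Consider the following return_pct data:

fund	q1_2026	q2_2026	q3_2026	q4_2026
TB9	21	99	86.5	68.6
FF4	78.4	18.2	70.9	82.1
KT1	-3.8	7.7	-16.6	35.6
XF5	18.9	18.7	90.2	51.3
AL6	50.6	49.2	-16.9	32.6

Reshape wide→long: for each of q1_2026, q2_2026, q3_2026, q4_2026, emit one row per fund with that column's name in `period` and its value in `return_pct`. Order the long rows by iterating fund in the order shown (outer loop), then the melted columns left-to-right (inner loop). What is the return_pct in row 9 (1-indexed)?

20 rows total (5 × 4). Row 9: index ⌊(9-1)/4⌋ = 2 into fund → KT1; (9-1) mod 4 = 0 into the melted columns → q1_2026.
So row 9 is (KT1, q1_2026, -3.8); return_pct = -3.8.

-3.8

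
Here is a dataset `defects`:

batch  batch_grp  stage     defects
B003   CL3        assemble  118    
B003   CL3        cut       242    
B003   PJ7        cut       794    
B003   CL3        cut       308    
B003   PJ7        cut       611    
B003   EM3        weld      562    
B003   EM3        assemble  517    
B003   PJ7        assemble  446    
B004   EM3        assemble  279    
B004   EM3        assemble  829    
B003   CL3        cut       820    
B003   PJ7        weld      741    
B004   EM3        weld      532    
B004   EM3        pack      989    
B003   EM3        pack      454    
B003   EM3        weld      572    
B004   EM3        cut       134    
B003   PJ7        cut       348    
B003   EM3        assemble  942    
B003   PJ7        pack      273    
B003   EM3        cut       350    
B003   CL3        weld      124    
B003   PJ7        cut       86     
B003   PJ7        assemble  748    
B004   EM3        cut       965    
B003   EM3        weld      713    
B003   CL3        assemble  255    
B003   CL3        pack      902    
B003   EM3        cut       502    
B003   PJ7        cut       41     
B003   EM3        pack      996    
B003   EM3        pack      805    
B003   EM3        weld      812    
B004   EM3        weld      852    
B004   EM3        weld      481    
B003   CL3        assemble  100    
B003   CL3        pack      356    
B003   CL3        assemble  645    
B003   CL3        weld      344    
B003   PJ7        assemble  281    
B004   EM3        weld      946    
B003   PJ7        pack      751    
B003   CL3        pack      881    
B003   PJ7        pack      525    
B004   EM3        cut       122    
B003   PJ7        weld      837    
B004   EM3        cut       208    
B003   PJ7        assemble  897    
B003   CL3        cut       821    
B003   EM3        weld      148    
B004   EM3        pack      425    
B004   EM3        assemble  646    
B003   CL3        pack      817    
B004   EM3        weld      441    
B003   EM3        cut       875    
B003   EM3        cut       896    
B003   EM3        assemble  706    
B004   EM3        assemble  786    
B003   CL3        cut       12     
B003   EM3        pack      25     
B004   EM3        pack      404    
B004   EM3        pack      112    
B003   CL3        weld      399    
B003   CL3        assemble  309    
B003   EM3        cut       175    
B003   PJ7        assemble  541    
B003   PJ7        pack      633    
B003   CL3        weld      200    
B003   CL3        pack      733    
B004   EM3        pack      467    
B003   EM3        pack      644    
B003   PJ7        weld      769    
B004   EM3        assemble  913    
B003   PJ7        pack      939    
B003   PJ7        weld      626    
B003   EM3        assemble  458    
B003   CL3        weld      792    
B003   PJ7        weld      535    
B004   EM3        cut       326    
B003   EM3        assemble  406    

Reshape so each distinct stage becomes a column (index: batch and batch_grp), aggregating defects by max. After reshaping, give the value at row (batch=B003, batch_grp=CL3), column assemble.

645

Rows with batch=B003, batch_grp=CL3 and stage=assemble: defects values are 118, 255, 100, 645, 309.
max(118, 255, 100, 645, 309) = 645.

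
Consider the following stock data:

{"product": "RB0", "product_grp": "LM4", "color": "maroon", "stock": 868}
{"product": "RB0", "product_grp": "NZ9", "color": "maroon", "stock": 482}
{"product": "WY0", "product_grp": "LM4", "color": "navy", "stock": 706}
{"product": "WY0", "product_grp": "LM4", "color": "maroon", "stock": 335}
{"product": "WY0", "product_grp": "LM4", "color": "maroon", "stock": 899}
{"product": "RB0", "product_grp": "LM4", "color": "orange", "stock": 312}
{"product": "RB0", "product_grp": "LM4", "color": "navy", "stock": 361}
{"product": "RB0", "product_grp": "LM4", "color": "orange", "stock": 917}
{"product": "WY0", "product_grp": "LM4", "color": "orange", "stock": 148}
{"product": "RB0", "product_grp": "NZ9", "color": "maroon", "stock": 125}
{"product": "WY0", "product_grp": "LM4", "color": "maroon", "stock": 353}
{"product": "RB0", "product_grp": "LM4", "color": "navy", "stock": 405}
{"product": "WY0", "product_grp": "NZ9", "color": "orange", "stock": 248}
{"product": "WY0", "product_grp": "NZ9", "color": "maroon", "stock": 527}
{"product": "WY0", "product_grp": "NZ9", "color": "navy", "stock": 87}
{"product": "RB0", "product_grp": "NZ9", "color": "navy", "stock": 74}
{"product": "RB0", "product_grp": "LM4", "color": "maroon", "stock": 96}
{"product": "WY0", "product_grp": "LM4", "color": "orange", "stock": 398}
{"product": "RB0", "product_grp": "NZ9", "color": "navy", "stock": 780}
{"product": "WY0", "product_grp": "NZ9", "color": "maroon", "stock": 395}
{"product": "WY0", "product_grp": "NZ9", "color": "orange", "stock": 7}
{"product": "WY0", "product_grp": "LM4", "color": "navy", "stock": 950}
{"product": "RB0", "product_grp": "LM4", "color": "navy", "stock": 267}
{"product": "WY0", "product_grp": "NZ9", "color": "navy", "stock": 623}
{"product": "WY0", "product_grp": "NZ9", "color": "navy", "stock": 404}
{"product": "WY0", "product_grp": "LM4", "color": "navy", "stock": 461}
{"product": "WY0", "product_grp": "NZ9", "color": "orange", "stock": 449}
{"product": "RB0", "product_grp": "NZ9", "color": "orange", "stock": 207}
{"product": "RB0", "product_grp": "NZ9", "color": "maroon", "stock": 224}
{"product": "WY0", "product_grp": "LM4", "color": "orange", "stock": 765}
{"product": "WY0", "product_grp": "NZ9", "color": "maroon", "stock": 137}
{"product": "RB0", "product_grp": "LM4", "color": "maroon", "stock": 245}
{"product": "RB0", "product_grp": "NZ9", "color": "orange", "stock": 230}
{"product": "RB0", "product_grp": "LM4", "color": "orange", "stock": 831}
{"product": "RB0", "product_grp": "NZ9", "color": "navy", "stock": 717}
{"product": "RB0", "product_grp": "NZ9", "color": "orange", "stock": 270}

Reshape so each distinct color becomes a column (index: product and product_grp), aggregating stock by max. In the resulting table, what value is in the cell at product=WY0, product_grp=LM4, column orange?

765

Rows with product=WY0, product_grp=LM4 and color=orange: stock values are 148, 398, 765.
max(148, 398, 765) = 765.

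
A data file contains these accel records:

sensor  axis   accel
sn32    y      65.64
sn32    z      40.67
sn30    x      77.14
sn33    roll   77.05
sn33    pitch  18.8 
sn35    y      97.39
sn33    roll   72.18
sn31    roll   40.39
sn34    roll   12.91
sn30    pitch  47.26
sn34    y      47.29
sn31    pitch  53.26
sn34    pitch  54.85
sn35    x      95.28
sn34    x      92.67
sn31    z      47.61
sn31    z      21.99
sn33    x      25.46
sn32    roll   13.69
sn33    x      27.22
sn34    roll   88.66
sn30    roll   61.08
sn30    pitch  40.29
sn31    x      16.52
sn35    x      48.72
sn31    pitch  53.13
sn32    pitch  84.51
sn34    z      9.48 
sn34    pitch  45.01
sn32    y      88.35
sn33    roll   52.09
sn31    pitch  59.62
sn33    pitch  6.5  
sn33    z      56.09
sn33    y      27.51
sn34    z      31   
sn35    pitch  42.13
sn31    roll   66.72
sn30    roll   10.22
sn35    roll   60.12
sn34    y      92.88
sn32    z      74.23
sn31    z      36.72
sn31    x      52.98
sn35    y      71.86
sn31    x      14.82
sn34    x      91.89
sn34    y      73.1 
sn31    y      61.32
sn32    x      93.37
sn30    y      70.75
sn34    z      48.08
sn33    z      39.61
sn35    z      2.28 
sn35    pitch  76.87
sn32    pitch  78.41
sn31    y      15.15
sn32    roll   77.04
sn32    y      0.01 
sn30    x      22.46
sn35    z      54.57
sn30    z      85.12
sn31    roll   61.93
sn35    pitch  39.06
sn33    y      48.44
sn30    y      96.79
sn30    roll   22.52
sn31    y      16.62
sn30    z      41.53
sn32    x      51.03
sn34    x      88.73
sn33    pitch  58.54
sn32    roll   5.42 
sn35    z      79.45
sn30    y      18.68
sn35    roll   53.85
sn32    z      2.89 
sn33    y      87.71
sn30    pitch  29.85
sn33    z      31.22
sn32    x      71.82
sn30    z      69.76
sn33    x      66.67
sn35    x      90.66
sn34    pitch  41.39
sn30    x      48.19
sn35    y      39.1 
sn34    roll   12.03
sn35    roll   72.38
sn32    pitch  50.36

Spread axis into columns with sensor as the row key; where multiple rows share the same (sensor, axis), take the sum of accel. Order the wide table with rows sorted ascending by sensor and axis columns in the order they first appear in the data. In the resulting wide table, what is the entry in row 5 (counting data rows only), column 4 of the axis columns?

113.60

With rows sorted ascending by sensor, row 5 is sensor=sn34. axis columns in first-appearance order: y, z, x, roll, pitch; column 4 is roll.
Long rows with sensor=sn34, axis=roll: 12.91 + 88.66 + 12.03 = 113.60.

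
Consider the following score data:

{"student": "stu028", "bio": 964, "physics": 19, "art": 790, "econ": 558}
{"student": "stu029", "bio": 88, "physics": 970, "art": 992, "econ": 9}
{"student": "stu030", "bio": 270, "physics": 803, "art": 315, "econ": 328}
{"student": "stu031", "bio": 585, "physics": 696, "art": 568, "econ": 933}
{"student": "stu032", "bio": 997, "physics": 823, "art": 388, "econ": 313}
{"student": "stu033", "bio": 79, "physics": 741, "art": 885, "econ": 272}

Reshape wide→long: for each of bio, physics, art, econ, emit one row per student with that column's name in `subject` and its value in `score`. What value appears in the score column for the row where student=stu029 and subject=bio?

88

Unpivoting turns each (student, wide-column) pair into one long row.
The wide cell at row stu029, column bio holds 88, so the long row (stu029, bio) has score=88.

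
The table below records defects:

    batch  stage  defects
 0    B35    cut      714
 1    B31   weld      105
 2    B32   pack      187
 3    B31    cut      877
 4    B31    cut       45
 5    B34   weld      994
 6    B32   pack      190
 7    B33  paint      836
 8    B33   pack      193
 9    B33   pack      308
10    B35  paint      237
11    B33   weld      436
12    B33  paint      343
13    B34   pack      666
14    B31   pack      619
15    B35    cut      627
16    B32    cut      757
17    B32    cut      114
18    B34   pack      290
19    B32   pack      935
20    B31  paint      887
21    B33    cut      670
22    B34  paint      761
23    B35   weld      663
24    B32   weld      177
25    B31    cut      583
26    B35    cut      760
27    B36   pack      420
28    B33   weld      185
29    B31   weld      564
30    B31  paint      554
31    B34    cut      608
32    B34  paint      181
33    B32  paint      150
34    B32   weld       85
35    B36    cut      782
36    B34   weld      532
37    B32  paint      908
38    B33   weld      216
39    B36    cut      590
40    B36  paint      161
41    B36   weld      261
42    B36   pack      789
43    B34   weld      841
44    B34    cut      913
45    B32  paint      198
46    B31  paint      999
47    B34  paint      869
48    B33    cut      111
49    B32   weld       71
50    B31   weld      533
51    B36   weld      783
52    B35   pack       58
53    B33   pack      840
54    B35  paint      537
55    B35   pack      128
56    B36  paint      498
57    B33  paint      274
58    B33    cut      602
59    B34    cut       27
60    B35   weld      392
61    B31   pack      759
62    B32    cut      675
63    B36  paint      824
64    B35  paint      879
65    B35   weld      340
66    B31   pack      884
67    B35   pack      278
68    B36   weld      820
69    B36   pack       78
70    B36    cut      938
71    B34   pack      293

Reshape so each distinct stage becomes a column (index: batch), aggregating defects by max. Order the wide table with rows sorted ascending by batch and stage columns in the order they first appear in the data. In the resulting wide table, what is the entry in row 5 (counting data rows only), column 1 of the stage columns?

760

With rows sorted ascending by batch, row 5 is batch=B35. stage columns in first-appearance order: cut, weld, pack, paint; column 1 is cut.
Long rows with batch=B35, stage=cut: max(714, 627, 760) = 760.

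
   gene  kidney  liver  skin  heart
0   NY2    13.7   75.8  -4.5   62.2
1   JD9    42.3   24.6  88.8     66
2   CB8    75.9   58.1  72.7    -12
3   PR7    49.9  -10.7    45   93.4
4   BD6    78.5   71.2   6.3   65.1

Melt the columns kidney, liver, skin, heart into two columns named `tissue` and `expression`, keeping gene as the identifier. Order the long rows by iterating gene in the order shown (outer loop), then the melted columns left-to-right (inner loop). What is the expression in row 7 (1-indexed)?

20 rows total (5 × 4). Row 7: index ⌊(7-1)/4⌋ = 1 into gene → JD9; (7-1) mod 4 = 2 into the melted columns → skin.
So row 7 is (JD9, skin, 88.8); expression = 88.8.

88.8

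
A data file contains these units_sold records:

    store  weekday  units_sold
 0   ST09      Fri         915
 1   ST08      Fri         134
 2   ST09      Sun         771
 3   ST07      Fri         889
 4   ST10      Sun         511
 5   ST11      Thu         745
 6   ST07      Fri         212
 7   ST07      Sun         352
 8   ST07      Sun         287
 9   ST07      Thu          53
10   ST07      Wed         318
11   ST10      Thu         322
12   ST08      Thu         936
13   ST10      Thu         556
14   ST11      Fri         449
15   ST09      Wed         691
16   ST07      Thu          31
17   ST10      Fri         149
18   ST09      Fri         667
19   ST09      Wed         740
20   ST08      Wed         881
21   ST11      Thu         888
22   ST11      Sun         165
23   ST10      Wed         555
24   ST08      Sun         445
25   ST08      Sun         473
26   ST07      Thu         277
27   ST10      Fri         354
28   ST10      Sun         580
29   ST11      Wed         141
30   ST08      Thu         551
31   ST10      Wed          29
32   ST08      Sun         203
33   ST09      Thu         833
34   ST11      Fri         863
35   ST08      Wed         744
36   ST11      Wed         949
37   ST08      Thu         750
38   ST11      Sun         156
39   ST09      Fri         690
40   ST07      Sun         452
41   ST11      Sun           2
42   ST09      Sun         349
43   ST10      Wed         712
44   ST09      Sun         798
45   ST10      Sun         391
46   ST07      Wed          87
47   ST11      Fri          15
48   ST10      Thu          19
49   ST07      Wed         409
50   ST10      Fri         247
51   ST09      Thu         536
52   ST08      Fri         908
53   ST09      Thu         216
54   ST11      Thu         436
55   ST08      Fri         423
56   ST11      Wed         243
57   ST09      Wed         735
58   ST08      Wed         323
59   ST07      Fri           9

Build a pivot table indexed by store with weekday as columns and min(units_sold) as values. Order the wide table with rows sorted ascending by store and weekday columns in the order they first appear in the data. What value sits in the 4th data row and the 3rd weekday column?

With rows sorted ascending by store, row 4 is store=ST10. weekday columns in first-appearance order: Fri, Sun, Thu, Wed; column 3 is Thu.
Long rows with store=ST10, weekday=Thu: min(322, 556, 19) = 19.

19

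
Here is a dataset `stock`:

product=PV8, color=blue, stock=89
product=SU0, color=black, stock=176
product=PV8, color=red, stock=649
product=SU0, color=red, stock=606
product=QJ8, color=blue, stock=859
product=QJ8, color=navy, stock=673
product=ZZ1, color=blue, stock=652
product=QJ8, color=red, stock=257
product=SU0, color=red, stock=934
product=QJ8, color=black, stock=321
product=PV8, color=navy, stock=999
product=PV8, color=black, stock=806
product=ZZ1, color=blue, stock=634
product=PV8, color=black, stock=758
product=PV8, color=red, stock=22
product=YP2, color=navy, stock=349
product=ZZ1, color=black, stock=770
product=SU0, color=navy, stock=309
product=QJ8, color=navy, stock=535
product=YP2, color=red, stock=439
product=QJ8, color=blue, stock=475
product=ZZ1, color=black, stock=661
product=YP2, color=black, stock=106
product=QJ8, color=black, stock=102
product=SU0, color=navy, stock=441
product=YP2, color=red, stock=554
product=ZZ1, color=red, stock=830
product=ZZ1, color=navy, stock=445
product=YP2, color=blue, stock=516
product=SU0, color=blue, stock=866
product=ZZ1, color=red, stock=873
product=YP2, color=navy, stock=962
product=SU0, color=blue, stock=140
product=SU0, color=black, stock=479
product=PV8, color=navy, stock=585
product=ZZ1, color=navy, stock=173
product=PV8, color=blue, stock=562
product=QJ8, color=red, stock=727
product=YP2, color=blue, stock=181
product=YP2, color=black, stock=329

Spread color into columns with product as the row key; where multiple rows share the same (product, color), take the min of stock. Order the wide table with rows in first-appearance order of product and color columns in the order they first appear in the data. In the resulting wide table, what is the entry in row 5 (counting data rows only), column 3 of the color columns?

439

With rows in first-appearance order of product, row 5 is product=YP2. color columns in first-appearance order: blue, black, red, navy; column 3 is red.
Long rows with product=YP2, color=red: min(439, 554) = 439.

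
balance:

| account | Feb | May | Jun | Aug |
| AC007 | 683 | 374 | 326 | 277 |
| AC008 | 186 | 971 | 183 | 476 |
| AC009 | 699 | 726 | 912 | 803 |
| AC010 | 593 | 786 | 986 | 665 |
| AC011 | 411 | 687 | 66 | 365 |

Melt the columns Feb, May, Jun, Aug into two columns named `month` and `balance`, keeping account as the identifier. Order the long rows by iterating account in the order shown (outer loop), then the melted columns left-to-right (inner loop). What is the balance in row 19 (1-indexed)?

66

20 rows total (5 × 4). Row 19: index ⌊(19-1)/4⌋ = 4 into account → AC011; (19-1) mod 4 = 2 into the melted columns → Jun.
So row 19 is (AC011, Jun, 66); balance = 66.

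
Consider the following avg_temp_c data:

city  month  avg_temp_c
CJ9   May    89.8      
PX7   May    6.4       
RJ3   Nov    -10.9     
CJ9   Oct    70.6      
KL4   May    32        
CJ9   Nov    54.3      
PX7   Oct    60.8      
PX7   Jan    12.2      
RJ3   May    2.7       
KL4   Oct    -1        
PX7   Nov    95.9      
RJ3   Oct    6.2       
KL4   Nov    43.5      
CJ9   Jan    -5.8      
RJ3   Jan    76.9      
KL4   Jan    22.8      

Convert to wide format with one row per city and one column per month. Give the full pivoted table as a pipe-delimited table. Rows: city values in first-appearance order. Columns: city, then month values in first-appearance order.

Columns: city plus the 4 distinct month values (May, Nov, Oct, Jan).
For example, row CJ9 column May takes avg_temp_c=89.8 from the long row (CJ9, May).

| city | May | Nov | Oct | Jan |
| CJ9 | 89.8 | 54.3 | 70.6 | -5.8 |
| PX7 | 6.4 | 95.9 | 60.8 | 12.2 |
| RJ3 | 2.7 | -10.9 | 6.2 | 76.9 |
| KL4 | 32 | 43.5 | -1 | 22.8 |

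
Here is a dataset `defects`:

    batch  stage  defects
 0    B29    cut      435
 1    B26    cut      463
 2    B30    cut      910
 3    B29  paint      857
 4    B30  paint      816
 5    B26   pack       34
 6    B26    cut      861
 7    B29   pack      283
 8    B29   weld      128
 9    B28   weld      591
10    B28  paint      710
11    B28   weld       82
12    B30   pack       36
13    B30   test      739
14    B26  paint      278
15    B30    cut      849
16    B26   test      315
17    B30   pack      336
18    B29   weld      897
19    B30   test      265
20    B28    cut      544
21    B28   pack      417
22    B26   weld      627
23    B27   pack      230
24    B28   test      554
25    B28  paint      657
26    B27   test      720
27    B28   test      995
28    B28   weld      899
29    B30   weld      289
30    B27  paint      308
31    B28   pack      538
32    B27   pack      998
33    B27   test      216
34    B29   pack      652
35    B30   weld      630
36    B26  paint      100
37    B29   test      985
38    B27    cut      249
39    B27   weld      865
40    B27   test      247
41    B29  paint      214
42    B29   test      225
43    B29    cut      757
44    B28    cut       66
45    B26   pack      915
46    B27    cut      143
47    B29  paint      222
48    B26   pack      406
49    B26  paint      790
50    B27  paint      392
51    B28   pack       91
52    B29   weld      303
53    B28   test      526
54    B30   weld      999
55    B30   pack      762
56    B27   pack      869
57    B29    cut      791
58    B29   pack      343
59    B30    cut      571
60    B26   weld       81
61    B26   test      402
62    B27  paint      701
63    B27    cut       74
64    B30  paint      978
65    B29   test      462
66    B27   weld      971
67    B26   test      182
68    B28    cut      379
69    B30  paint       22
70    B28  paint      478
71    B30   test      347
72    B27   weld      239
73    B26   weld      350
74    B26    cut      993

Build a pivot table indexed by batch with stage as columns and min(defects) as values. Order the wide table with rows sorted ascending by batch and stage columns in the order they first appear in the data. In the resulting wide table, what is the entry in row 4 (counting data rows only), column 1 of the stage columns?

With rows sorted ascending by batch, row 4 is batch=B29. stage columns in first-appearance order: cut, paint, pack, weld, test; column 1 is cut.
Long rows with batch=B29, stage=cut: min(435, 757, 791) = 435.

435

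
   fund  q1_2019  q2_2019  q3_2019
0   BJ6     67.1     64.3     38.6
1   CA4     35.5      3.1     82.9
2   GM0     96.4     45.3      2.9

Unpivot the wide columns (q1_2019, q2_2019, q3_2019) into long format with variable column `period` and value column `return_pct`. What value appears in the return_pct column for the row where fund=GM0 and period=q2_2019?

Unpivoting turns each (fund, wide-column) pair into one long row.
The wide cell at row GM0, column q2_2019 holds 45.3, so the long row (GM0, q2_2019) has return_pct=45.3.

45.3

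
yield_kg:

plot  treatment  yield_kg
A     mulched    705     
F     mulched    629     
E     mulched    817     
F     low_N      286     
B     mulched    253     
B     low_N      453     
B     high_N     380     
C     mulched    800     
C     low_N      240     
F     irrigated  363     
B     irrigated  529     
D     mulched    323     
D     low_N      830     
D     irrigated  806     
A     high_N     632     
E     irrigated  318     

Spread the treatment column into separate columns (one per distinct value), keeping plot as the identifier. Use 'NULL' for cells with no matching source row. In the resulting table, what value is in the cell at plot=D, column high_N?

No long-format row has plot=D and treatment=high_N, so the cell is NULL.

NULL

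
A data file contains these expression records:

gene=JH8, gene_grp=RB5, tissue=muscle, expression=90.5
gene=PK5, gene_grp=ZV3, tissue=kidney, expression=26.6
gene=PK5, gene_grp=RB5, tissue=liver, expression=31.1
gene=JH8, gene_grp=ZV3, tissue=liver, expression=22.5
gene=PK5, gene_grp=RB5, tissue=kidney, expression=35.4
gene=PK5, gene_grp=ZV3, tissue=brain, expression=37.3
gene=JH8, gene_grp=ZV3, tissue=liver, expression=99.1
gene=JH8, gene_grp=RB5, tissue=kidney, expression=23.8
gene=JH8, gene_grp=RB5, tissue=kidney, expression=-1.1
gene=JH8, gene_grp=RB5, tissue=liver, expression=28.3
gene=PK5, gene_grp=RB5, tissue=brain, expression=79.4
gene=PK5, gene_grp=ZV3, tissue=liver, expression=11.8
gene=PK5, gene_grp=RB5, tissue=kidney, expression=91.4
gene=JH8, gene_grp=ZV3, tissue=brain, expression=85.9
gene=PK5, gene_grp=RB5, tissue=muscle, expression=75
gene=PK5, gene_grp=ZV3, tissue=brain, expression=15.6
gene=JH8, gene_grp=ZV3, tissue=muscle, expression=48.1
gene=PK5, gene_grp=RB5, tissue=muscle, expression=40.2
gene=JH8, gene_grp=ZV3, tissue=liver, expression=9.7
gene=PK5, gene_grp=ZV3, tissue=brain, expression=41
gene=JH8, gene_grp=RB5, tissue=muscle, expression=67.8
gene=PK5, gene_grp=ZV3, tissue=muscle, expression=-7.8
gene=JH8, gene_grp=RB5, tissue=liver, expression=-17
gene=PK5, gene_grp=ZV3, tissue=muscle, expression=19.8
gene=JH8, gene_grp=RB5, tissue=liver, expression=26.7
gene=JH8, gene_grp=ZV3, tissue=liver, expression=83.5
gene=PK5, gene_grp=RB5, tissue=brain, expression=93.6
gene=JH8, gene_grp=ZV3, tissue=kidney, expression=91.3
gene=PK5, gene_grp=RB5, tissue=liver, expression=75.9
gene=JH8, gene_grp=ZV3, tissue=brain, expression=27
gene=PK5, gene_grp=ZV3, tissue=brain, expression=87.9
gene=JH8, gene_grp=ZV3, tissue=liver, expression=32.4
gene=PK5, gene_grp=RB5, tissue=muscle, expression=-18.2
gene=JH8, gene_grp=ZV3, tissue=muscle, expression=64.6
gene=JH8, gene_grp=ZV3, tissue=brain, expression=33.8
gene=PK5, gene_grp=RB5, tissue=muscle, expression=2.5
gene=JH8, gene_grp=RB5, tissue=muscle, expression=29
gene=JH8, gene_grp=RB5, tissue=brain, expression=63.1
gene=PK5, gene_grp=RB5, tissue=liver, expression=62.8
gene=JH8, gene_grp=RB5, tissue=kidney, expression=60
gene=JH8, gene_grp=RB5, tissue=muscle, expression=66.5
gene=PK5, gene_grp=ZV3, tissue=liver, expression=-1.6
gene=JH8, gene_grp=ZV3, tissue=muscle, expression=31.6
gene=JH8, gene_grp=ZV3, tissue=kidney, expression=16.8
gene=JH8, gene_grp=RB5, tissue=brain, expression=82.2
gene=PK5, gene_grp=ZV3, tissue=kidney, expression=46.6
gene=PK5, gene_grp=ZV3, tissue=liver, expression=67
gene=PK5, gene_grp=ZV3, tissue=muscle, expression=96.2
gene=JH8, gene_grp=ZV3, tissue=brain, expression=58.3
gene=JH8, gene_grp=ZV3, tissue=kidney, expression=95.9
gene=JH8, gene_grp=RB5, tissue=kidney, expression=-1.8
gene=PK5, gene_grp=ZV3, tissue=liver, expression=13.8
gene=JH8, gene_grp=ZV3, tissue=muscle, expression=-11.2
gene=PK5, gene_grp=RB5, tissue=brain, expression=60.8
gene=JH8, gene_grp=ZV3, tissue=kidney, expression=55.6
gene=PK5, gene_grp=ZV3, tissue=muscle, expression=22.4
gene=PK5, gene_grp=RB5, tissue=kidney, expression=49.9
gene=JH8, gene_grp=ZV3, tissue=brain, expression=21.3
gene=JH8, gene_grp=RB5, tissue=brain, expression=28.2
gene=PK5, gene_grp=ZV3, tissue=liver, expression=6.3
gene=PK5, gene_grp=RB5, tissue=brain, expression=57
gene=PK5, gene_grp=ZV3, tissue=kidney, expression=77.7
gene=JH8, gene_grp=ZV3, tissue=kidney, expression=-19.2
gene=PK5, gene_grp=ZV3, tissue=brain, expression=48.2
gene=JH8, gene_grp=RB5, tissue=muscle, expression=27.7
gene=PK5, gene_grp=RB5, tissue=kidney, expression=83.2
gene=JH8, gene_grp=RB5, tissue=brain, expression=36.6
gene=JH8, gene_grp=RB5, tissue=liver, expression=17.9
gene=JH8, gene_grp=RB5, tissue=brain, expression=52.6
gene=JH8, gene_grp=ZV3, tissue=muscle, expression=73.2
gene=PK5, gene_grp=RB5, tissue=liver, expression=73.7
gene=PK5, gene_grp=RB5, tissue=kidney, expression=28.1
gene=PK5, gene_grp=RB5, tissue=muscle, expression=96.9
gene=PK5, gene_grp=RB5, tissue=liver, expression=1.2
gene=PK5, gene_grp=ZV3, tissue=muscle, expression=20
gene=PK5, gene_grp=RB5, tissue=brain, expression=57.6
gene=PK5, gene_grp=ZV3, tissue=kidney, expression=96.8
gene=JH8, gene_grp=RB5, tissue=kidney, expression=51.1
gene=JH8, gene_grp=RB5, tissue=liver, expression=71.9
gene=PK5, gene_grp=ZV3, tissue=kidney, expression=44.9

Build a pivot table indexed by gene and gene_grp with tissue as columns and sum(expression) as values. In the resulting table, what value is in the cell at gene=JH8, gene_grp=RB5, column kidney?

132

Rows with gene=JH8, gene_grp=RB5 and tissue=kidney: expression values are 23.8, -1.1, 60, -1.8, 51.1.
23.8 + -1.1 + 60 + -1.8 + 51.1 = 132.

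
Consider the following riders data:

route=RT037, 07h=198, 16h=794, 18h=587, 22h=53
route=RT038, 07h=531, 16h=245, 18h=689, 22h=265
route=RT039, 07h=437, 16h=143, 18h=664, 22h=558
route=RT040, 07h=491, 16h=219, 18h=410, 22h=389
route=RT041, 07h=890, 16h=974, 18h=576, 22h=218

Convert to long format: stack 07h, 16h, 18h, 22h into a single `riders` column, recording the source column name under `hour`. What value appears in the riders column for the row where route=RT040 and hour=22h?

389

Unpivoting turns each (route, wide-column) pair into one long row.
The wide cell at row RT040, column 22h holds 389, so the long row (RT040, 22h) has riders=389.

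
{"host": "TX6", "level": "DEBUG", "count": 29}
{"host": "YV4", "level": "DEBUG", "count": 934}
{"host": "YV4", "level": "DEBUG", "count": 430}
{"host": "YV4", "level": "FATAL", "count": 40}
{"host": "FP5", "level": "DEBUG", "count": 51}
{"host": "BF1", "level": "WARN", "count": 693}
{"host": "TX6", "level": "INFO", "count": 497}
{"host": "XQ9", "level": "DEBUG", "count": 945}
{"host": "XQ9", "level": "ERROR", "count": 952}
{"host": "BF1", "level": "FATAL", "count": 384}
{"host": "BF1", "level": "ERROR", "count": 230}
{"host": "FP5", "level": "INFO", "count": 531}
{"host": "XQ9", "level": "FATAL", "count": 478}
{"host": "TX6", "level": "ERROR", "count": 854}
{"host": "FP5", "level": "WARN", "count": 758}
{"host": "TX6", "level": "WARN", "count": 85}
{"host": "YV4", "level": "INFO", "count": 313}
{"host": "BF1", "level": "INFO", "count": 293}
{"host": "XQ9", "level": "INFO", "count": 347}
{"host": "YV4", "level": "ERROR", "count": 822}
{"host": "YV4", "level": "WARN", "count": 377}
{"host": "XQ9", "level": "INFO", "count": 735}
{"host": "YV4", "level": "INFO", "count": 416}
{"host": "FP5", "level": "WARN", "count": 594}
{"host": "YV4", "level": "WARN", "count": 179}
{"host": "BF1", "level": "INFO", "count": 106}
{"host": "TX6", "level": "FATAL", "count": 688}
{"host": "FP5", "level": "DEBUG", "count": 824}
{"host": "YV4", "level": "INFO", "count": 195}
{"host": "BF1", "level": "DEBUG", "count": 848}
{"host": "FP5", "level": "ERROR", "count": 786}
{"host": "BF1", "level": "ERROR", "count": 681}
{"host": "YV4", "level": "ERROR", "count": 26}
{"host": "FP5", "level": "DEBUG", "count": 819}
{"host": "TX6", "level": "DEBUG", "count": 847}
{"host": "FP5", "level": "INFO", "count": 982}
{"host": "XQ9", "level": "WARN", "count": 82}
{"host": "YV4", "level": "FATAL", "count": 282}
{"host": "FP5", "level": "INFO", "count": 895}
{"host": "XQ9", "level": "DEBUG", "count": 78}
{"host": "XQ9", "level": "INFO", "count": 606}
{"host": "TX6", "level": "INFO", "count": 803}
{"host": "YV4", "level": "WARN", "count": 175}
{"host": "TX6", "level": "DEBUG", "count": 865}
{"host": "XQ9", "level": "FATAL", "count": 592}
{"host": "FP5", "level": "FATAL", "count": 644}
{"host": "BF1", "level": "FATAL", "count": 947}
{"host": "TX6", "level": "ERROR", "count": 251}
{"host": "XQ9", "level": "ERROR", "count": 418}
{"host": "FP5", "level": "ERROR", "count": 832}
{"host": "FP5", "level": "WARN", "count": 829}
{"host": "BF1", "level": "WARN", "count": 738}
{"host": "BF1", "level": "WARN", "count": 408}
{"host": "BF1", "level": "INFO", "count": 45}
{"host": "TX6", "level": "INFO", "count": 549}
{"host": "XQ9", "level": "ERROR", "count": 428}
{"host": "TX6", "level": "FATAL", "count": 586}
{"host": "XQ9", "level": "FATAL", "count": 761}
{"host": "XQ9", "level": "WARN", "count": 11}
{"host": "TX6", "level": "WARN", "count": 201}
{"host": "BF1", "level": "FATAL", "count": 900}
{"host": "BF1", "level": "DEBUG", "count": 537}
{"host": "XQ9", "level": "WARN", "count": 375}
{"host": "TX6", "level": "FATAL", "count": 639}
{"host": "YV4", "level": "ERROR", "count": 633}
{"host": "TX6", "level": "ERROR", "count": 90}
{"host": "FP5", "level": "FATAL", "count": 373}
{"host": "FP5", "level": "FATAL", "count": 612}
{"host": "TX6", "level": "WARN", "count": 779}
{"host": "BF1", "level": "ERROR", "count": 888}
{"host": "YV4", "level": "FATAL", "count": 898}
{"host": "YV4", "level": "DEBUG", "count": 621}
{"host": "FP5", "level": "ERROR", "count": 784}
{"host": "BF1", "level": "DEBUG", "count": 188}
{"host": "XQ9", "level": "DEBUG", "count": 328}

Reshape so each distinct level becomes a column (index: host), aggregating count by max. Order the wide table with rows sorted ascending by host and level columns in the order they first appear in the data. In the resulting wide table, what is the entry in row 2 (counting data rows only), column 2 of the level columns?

644

With rows sorted ascending by host, row 2 is host=FP5. level columns in first-appearance order: DEBUG, FATAL, WARN, INFO, ERROR; column 2 is FATAL.
Long rows with host=FP5, level=FATAL: max(644, 373, 612) = 644.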